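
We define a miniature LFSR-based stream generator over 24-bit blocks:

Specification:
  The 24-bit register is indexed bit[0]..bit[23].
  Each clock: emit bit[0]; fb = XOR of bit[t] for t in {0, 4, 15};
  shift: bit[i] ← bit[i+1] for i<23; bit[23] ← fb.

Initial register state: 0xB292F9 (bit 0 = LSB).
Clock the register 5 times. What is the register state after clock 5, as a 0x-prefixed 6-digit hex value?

0x9D9497

reg_0 = 0xB292F9
clock 1: out=1, reg = 0xD9497C
clock 2: out=0, reg = 0xECA4BE
clock 3: out=0, reg = 0x76525F
clock 4: out=1, reg = 0x3B292F
clock 5: out=1, reg = 0x9D9497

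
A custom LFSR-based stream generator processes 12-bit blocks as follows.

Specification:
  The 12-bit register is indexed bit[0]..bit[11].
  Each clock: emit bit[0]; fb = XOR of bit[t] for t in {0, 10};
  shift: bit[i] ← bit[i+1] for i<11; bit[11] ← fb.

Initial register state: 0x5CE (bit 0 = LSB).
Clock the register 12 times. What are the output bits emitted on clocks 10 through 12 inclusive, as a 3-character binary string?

reg_0 = 0x5CE
clock 1: out=0, reg = 0xAE7
clock 2: out=1, reg = 0xD73
clock 3: out=1, reg = 0x6B9
clock 4: out=1, reg = 0x35C
clock 5: out=0, reg = 0x1AE
clock 6: out=0, reg = 0x0D7
clock 7: out=1, reg = 0x86B
clock 8: out=1, reg = 0xC35
clock 9: out=1, reg = 0x61A
clock 10: out=0, reg = 0xB0D
clock 11: out=1, reg = 0xD86
clock 12: out=0, reg = 0xEC3

010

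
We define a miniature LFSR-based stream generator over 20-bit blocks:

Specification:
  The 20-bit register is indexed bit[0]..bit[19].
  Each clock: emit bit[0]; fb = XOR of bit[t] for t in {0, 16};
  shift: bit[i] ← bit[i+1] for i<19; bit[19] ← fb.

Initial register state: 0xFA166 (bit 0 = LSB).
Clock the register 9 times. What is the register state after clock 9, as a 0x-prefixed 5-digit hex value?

0x7CFD0

reg_0 = 0xFA166
clock 1: out=0, reg = 0xFD0B3
clock 2: out=1, reg = 0x7E859
clock 3: out=1, reg = 0x3F42C
clock 4: out=0, reg = 0x9FA16
clock 5: out=0, reg = 0xCFD0B
clock 6: out=1, reg = 0xE7E85
clock 7: out=1, reg = 0xF3F42
clock 8: out=0, reg = 0xF9FA1
clock 9: out=1, reg = 0x7CFD0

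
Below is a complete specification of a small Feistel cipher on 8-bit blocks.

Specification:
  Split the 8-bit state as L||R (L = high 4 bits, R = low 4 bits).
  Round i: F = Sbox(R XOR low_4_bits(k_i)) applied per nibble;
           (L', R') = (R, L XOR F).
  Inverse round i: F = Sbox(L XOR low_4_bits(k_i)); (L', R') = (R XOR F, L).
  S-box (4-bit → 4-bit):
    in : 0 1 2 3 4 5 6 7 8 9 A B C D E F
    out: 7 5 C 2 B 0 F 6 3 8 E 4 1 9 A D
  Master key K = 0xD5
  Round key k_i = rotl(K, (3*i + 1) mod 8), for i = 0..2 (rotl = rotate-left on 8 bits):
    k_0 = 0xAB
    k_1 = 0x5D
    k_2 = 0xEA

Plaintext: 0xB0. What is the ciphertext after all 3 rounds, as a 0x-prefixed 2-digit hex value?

s_0 = plaintext = 0xB0
s_1 = Round(s_0, k_0) = 0x0F
s_2 = Round(s_1, k_1) = 0xFC
s_3 = Round(s_2, k_2) = 0xC0

0xC0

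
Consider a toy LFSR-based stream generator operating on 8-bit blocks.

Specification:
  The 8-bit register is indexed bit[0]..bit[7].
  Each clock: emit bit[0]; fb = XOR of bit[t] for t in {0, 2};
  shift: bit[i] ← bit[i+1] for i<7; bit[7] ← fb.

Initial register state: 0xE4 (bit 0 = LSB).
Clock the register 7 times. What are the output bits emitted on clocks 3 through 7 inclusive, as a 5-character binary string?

reg_0 = 0xE4
clock 1: out=0, reg = 0xF2
clock 2: out=0, reg = 0x79
clock 3: out=1, reg = 0xBC
clock 4: out=0, reg = 0xDE
clock 5: out=0, reg = 0xEF
clock 6: out=1, reg = 0x77
clock 7: out=1, reg = 0x3B

10011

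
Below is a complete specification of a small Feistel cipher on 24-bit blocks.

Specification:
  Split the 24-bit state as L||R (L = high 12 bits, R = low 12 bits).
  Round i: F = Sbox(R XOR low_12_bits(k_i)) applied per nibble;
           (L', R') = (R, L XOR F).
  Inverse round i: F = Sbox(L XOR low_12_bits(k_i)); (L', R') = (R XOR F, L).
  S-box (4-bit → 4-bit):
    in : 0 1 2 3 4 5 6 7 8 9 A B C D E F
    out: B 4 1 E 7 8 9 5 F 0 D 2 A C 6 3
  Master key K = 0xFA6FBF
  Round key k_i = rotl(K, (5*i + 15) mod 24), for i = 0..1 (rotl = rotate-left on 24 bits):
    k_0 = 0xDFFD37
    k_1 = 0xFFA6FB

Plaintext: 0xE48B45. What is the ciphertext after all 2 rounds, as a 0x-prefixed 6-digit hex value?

0x719F24

s_0 = plaintext = 0xE48B45
s_1 = Round(s_0, k_0) = 0xB45719
s_2 = Round(s_1, k_1) = 0x719F24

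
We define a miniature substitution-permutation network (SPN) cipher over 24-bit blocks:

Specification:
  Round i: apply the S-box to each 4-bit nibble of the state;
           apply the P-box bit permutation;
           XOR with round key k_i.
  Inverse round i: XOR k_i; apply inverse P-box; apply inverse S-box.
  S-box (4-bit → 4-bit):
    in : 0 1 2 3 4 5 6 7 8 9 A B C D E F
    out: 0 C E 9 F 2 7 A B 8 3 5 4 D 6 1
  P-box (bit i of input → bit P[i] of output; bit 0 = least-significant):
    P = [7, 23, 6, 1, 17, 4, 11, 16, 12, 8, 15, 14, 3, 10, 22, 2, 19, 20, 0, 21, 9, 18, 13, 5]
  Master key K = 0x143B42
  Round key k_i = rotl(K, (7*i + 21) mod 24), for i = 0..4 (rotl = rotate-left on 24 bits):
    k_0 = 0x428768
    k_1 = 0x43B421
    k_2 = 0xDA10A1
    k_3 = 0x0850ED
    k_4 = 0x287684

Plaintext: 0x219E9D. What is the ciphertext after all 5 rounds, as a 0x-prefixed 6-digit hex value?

s_0 = plaintext = 0x219E9D
s_1 = Round(s_0, k_0) = 0x67268F
s_2 = Round(s_1, k_1) = 0x3403B5
s_3 = Round(s_2, k_2) = 0x604A80
s_4 = Round(s_3, k_3) = 0x4F67F1
s_5 = Round(s_4, k_4) = 0x6611EE

0x6611EE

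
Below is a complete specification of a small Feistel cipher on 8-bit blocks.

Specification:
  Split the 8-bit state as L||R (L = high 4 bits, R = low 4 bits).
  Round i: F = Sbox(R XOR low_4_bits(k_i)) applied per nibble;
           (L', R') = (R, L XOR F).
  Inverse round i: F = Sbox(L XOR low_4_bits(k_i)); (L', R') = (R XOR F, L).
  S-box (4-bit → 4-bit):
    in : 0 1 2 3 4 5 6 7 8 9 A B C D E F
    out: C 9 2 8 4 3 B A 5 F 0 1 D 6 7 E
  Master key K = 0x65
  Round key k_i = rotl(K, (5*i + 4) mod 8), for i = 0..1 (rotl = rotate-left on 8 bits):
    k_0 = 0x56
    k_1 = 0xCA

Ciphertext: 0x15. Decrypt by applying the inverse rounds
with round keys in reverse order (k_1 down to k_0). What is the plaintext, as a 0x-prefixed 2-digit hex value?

s_0 = ciphertext = 0x15
s_1 = InvRound(s_0, k_1) = 0x41
s_2 = InvRound(s_1, k_0) = 0x34

0x34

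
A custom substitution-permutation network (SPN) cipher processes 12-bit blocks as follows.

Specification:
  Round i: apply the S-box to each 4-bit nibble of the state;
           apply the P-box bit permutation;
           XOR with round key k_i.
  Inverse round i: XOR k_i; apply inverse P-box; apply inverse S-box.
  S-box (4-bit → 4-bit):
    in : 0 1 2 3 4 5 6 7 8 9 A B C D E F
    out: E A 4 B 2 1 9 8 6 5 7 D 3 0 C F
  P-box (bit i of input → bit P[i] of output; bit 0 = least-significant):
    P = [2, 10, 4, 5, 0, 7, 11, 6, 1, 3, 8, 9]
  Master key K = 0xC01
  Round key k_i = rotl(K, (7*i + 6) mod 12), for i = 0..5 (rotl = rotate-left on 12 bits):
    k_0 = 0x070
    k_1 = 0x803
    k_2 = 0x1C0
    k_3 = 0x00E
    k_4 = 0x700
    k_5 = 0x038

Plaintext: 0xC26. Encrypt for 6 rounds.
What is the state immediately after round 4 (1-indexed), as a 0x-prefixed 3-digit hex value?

0x0E6

s_0 = plaintext = 0xC26
s_1 = Round(s_0, k_0) = 0x85E
s_2 = Round(s_1, k_1) = 0x93A
s_3 = Round(s_2, k_2) = 0x417
s_4 = Round(s_3, k_3) = 0x0E6
s_5 = Round(s_4, k_4) = 0xC6C
s_6 = Round(s_5, k_5) = 0x477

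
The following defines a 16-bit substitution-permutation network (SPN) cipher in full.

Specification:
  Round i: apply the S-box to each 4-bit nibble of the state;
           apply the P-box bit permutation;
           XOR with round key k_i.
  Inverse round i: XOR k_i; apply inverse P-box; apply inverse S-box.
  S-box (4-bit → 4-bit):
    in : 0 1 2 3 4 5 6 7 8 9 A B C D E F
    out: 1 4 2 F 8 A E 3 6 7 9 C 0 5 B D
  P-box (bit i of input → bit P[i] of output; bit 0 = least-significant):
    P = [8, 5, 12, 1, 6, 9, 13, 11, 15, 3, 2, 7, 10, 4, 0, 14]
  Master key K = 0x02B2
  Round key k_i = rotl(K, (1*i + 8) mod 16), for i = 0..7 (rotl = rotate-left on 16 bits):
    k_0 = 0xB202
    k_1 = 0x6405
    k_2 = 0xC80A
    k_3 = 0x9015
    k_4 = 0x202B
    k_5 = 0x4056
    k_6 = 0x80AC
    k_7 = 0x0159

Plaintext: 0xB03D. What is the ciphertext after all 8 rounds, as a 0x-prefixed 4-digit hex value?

0x4ECA

s_0 = plaintext = 0xB03D
s_1 = Round(s_0, k_0) = 0x4943
s_2 = Round(s_1, k_1) = 0xBD2B
s_3 = Round(s_2, k_2) = 0x1A0D
s_4 = Round(s_3, k_3) = 0x01D4
s_5 = Round(s_4, k_4) = 0x046D
s_6 = Round(s_5, k_5) = 0x7FD6
s_7 = Round(s_6, k_6) = 0x345A
s_8 = Round(s_7, k_7) = 0x4ECA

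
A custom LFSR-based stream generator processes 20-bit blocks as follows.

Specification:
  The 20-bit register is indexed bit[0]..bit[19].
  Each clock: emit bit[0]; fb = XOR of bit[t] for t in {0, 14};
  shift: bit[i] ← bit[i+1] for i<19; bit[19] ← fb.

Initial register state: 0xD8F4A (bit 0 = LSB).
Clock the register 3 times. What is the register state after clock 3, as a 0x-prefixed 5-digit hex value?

reg_0 = 0xD8F4A
clock 1: out=0, reg = 0x6C7A5
clock 2: out=1, reg = 0x363D2
clock 3: out=0, reg = 0x9B1E9

0x9B1E9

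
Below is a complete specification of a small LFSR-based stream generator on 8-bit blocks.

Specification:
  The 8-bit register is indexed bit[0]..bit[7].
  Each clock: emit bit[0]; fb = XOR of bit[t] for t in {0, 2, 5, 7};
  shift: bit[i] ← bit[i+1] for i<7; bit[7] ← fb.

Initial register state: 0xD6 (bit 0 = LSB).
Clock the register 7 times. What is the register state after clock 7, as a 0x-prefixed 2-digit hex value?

0xF9

reg_0 = 0xD6
clock 1: out=0, reg = 0x6B
clock 2: out=1, reg = 0x35
clock 3: out=1, reg = 0x9A
clock 4: out=0, reg = 0xCD
clock 5: out=1, reg = 0xE6
clock 6: out=0, reg = 0xF3
clock 7: out=1, reg = 0xF9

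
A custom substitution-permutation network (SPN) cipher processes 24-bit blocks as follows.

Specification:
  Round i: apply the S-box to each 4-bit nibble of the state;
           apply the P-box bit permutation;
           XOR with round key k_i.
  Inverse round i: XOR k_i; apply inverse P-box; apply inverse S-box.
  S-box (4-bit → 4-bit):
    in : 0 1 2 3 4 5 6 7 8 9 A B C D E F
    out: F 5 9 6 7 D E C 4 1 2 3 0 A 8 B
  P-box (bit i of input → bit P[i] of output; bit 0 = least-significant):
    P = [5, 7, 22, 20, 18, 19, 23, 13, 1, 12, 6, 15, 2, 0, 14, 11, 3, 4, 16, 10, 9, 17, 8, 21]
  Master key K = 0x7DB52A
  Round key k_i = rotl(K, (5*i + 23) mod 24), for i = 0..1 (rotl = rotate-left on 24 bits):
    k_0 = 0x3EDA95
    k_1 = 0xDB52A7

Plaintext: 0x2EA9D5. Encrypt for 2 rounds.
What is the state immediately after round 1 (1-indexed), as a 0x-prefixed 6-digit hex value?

s_0 = plaintext = 0x2EA9D5
s_1 = Round(s_0, k_0) = 0x46FCB6
s_2 = Round(s_1, k_1) = 0x845D32

0x46FCB6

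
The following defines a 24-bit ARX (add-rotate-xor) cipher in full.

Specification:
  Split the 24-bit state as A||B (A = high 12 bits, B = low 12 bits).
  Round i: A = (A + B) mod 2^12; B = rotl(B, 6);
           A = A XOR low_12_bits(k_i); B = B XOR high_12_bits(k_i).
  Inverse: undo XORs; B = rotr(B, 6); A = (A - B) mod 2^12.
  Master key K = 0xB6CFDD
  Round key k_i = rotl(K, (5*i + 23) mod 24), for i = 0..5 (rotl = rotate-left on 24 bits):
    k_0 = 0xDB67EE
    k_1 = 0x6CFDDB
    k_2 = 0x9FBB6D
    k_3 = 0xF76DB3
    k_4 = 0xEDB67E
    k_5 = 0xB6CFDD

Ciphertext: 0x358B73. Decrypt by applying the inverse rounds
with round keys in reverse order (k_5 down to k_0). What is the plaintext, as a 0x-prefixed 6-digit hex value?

0xC05C0C

s_0 = ciphertext = 0x358B73
s_1 = InvRound(s_0, k_5) = 0x4C57C0
s_2 = InvRound(s_1, k_4) = 0xBD76E4
s_3 = InvRound(s_2, k_3) = 0x1BE4A6
s_4 = InvRound(s_3, k_2) = 0x35E775
s_5 = InvRound(s_4, k_1) = 0xFFFE86
s_6 = InvRound(s_5, k_0) = 0xC05C0C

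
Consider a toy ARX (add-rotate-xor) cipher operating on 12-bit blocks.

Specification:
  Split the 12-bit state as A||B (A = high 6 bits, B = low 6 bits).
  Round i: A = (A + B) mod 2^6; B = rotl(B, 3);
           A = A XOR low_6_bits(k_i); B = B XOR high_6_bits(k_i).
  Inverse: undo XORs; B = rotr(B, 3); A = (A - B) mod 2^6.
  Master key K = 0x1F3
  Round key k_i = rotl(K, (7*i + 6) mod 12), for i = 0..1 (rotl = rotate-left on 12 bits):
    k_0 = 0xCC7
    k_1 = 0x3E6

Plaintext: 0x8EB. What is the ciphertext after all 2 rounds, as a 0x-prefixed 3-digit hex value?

0x47A

s_0 = plaintext = 0x8EB
s_1 = Round(s_0, k_0) = 0x26E
s_2 = Round(s_1, k_1) = 0x47A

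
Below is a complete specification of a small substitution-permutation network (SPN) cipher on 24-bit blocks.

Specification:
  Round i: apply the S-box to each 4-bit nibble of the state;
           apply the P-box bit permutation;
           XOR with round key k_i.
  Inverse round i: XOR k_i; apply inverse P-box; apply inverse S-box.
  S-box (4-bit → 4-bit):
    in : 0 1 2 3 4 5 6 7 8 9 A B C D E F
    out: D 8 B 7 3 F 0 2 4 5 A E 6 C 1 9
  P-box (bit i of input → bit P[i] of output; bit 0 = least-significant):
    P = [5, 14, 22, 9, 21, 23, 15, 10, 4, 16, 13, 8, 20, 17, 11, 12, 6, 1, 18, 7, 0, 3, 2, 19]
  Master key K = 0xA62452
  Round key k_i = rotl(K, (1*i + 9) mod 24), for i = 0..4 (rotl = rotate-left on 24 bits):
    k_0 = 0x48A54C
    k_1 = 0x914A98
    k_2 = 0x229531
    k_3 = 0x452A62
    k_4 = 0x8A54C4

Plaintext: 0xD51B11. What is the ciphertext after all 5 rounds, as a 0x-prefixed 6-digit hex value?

s_0 = plaintext = 0xD51B11
s_1 = Round(s_0, k_0) = 0x45928A
s_2 = Round(s_1, k_1) = 0x848143
s_3 = Round(s_2, k_2) = 0xC2DC57
s_4 = Round(s_3, k_3) = 0xE4D6AC
s_5 = Round(s_4, k_4) = 0x4A0887

0x4A0887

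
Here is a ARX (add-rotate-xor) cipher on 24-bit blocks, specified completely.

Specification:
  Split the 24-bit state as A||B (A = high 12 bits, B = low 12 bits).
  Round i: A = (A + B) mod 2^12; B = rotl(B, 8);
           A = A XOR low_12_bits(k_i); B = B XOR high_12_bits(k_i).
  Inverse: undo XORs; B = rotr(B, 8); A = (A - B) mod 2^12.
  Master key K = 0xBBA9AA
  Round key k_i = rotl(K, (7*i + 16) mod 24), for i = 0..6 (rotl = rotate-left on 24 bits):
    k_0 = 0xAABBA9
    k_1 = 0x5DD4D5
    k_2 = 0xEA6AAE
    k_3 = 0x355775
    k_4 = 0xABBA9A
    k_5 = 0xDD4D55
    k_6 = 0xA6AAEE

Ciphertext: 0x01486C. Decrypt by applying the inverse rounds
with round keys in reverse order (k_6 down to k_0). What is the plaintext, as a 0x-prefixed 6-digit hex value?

0x0B3A0F

s_0 = ciphertext = 0x01486C
s_1 = InvRound(s_0, k_6) = 0xA98062
s_2 = InvRound(s_1, k_5) = 0xC60B6D
s_3 = InvRound(s_2, k_4) = 0x999D61
s_4 = InvRound(s_3, k_3) = 0xB9E34E
s_5 = InvRound(s_4, k_2) = 0x2A3E8D
s_6 = InvRound(s_5, k_1) = 0x16B50B
s_7 = InvRound(s_6, k_0) = 0x0B3A0F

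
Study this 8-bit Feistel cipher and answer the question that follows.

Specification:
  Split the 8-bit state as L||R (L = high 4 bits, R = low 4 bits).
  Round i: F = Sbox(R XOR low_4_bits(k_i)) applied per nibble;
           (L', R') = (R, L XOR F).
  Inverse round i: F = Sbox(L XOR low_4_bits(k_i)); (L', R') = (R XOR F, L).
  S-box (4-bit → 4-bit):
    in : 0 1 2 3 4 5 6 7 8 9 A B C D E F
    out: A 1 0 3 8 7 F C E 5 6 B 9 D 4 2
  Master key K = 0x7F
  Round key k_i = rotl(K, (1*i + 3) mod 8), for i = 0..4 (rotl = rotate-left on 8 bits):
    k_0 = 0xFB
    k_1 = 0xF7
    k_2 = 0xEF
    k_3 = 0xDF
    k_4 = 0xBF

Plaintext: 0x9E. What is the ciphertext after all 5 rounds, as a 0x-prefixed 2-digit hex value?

0xE7

s_0 = plaintext = 0x9E
s_1 = Round(s_0, k_0) = 0xEE
s_2 = Round(s_1, k_1) = 0xEB
s_3 = Round(s_2, k_2) = 0xB6
s_4 = Round(s_3, k_3) = 0x6E
s_5 = Round(s_4, k_4) = 0xE7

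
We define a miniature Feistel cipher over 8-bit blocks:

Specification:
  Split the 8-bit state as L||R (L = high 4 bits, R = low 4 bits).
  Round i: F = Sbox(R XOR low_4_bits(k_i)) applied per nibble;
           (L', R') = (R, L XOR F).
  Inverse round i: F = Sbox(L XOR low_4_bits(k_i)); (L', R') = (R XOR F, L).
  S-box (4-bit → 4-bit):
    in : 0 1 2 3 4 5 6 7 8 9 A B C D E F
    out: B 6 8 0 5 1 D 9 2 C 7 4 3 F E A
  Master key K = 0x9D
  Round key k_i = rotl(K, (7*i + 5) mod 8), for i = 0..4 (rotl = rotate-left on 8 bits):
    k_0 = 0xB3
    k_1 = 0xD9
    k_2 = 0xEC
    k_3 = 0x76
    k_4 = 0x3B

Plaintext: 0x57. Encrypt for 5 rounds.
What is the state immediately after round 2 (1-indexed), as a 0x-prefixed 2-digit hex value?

0x0B

s_0 = plaintext = 0x57
s_1 = Round(s_0, k_0) = 0x70
s_2 = Round(s_1, k_1) = 0x0B
s_3 = Round(s_2, k_2) = 0xB9
s_4 = Round(s_3, k_3) = 0x91
s_5 = Round(s_4, k_4) = 0x1E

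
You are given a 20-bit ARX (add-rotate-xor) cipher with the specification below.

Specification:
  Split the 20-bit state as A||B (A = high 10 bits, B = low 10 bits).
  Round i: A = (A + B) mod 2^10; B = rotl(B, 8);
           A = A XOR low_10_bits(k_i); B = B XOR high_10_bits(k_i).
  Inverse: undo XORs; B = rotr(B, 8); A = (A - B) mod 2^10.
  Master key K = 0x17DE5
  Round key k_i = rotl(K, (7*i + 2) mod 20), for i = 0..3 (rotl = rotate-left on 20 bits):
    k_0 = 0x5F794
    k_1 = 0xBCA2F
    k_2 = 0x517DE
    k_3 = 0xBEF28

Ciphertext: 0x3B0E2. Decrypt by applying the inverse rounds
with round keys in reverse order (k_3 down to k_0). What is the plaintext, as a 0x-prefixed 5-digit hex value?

s_0 = ciphertext = 0x3B0E2
s_1 = InvRound(s_0, k_3) = 0xD7866
s_2 = InvRound(s_1, k_2) = 0xFCC8D
s_3 = InvRound(s_2, k_1) = 0xF79FE
s_4 = InvRound(s_3, k_0) = 0x8FA0C

0x8FA0C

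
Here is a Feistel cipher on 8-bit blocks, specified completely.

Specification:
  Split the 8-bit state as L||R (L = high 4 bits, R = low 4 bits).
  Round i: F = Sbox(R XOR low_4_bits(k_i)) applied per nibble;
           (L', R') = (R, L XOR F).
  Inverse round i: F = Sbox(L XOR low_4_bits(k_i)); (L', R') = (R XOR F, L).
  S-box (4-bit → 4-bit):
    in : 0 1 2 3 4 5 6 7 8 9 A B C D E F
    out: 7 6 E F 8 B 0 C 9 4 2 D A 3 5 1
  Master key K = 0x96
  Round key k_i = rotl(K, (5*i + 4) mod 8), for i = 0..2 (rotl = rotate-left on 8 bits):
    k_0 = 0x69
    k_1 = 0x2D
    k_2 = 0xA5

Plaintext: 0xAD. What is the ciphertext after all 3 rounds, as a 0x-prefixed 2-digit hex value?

s_0 = plaintext = 0xAD
s_1 = Round(s_0, k_0) = 0xD2
s_2 = Round(s_1, k_1) = 0x2C
s_3 = Round(s_2, k_2) = 0xC6

0xC6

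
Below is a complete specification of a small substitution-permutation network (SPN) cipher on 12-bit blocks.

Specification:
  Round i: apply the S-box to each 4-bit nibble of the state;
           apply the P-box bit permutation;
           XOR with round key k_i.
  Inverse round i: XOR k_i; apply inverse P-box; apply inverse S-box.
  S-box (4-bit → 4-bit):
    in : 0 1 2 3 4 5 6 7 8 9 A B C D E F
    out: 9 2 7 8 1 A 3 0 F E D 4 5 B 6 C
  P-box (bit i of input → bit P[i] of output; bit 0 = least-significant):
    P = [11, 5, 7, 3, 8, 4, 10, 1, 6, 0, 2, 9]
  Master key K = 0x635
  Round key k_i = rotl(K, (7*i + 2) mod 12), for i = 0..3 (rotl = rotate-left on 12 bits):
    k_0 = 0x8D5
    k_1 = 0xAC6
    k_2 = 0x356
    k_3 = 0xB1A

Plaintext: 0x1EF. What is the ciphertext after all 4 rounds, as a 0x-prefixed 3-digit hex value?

0x55D

s_0 = plaintext = 0x1EF
s_1 = Round(s_0, k_0) = 0xC4C
s_2 = Round(s_1, k_1) = 0x302
s_3 = Round(s_2, k_2) = 0x8F4
s_4 = Round(s_3, k_3) = 0x55D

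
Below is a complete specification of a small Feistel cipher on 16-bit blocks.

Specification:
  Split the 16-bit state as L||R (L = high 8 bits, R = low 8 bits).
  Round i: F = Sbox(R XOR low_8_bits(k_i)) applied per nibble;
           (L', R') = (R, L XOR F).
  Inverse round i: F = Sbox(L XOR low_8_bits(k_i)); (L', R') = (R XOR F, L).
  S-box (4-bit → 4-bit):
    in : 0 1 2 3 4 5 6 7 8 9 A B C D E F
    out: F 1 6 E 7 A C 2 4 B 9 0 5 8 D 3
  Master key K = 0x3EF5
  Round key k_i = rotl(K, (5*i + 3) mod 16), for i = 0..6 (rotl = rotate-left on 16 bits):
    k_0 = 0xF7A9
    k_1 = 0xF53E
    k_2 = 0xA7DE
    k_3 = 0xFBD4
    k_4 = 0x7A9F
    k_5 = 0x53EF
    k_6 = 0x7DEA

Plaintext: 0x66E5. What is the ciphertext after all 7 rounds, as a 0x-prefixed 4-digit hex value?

0xCD54

s_0 = plaintext = 0x66E5
s_1 = Round(s_0, k_0) = 0xE513
s_2 = Round(s_1, k_1) = 0x138D
s_3 = Round(s_2, k_2) = 0x8DBD
s_4 = Round(s_3, k_3) = 0xBD46
s_5 = Round(s_4, k_4) = 0x4636
s_6 = Round(s_5, k_5) = 0x36CD
s_7 = Round(s_6, k_6) = 0xCD54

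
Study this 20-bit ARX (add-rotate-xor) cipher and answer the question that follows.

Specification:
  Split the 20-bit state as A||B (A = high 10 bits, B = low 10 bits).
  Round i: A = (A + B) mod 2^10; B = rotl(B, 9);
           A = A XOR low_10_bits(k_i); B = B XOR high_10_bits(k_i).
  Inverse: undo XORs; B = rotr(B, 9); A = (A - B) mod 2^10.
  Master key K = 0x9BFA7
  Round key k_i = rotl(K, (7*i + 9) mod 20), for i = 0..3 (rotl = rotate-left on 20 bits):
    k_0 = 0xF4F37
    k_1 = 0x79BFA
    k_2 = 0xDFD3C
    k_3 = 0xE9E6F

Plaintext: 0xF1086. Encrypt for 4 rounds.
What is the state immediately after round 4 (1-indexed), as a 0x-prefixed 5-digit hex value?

0x7BA13

s_0 = plaintext = 0xF1086
s_1 = Round(s_0, k_0) = 0xDF790
s_2 = Round(s_1, k_1) = 0x3DC2E
s_3 = Round(s_2, k_2) = 0x06768
s_4 = Round(s_3, k_3) = 0x7BA13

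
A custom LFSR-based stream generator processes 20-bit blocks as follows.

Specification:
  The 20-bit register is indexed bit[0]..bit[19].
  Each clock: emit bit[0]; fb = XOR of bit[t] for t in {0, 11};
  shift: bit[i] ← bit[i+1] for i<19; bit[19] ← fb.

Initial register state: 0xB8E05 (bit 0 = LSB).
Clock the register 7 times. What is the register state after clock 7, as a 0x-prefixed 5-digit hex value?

reg_0 = 0xB8E05
clock 1: out=1, reg = 0x5C702
clock 2: out=0, reg = 0x2E381
clock 3: out=1, reg = 0x971C0
clock 4: out=0, reg = 0x4B8E0
clock 5: out=0, reg = 0xA5C70
clock 6: out=0, reg = 0xD2E38
clock 7: out=0, reg = 0xE971C

0xE971C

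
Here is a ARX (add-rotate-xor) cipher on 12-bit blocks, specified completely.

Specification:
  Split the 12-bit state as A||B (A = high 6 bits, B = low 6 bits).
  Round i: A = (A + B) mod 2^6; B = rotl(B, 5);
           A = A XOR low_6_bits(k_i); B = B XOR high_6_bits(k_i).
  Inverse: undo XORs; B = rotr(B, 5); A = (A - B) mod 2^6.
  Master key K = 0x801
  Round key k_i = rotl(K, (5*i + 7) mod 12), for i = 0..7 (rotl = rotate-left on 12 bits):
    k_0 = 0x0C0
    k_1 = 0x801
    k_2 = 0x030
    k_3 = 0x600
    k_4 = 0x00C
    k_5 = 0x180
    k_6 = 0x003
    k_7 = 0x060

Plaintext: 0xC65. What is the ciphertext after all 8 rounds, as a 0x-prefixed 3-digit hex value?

s_0 = plaintext = 0xC65
s_1 = Round(s_0, k_0) = 0x5B1
s_2 = Round(s_1, k_1) = 0x198
s_3 = Round(s_2, k_2) = 0xB8C
s_4 = Round(s_3, k_3) = 0xE9E
s_5 = Round(s_4, k_4) = 0x50F
s_6 = Round(s_5, k_5) = 0x8E1
s_7 = Round(s_6, k_6) = 0x1F0
s_8 = Round(s_7, k_7) = 0x5D9

0x5D9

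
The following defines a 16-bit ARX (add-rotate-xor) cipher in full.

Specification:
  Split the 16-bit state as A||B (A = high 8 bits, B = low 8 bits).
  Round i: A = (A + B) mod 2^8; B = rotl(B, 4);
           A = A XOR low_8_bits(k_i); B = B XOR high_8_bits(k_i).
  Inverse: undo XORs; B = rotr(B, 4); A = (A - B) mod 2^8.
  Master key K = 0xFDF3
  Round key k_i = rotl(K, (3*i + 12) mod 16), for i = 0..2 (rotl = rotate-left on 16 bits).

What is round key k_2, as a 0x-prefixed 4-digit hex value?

0xF7CF

K = 0xFDF3
k_0 = rotl(K, (3*0+12) mod 16) = rotl(K, 12) = 0x3FDF
k_1 = rotl(K, (3*1+12) mod 16) = rotl(K, 15) = 0xFEF9
k_2 = rotl(K, (3*2+12) mod 16) = rotl(K, 2) = 0xF7CF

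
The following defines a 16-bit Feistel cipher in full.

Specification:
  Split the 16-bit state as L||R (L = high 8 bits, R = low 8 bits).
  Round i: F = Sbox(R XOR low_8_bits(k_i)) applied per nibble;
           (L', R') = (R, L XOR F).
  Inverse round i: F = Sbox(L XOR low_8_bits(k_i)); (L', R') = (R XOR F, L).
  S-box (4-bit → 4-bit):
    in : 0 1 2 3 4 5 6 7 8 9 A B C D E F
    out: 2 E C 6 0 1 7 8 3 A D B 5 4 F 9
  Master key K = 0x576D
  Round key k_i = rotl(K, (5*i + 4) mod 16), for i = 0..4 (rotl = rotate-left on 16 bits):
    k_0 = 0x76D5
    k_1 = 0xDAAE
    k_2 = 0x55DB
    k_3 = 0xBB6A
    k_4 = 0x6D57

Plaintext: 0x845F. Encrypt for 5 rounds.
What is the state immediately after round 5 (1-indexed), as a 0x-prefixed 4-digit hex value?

s_0 = plaintext = 0x845F
s_1 = Round(s_0, k_0) = 0x5FB9
s_2 = Round(s_1, k_1) = 0xB9B7
s_3 = Round(s_2, k_2) = 0xB7CC
s_4 = Round(s_3, k_3) = 0xCC60
s_5 = Round(s_4, k_4) = 0x60A4

0x60A4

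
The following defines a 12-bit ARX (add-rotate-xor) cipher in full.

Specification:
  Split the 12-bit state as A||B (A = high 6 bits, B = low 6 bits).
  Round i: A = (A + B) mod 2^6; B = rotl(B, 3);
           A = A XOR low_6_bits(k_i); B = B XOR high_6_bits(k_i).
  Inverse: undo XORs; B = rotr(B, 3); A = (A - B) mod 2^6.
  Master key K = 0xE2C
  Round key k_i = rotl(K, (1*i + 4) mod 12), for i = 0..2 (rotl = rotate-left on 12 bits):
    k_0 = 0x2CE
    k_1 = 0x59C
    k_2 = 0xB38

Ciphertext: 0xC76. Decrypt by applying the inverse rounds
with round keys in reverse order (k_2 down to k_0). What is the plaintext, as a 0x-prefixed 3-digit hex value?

0xC1C

s_0 = ciphertext = 0xC76
s_1 = InvRound(s_0, k_2) = 0xD93
s_2 = InvRound(s_1, k_1) = 0x0A8
s_3 = InvRound(s_2, k_0) = 0xC1C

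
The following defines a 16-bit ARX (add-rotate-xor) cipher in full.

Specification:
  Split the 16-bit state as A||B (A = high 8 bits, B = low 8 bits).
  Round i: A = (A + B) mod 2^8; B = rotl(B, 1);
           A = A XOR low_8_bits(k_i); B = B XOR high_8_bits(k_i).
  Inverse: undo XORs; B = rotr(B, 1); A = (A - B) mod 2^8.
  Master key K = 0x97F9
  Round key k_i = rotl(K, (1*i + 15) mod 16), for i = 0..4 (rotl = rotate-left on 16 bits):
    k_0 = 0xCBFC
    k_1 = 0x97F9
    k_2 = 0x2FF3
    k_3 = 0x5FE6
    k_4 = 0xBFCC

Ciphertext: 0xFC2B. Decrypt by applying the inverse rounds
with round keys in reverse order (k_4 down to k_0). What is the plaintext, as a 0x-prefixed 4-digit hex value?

s_0 = ciphertext = 0xFC2B
s_1 = InvRound(s_0, k_4) = 0xE64A
s_2 = InvRound(s_1, k_3) = 0x768A
s_3 = InvRound(s_2, k_2) = 0xB3D2
s_4 = InvRound(s_3, k_1) = 0xA8A2
s_5 = InvRound(s_4, k_0) = 0xA0B4

0xA0B4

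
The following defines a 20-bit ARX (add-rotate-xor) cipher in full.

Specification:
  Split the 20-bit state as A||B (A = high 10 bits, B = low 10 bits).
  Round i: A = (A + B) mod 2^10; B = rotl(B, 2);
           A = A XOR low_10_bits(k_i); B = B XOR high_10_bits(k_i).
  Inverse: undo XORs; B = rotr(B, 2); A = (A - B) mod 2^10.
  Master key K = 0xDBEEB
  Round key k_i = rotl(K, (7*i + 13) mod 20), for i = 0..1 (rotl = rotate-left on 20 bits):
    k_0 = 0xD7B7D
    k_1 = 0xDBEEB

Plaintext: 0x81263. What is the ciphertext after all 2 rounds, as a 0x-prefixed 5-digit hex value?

s_0 = plaintext = 0x81263
s_1 = Round(s_0, k_0) = 0xC6AD0
s_2 = Round(s_1, k_1) = 0xC042D

0xC042D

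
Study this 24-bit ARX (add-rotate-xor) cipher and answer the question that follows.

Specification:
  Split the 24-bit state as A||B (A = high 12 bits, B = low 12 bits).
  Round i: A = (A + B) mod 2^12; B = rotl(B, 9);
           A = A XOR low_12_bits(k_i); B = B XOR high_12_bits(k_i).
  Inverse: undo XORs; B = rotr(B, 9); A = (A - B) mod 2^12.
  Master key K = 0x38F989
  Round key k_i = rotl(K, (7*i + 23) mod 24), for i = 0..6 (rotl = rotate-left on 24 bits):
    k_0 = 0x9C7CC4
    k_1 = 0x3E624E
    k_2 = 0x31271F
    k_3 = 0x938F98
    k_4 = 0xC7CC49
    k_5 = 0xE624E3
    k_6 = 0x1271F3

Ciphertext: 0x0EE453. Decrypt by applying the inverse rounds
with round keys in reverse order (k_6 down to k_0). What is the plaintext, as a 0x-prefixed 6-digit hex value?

s_0 = ciphertext = 0x0EE453
s_1 = InvRound(s_0, k_6) = 0x57BBA2
s_2 = InvRound(s_1, k_5) = 0x396E02
s_3 = InvRound(s_2, k_4) = 0xBEE3F1
s_4 = InvRound(s_3, k_3) = 0xE2964D
s_5 = InvRound(s_4, k_2) = 0xE3CAFA
s_6 = InvRound(s_5, k_1) = 0x38E8E4
s_7 = InvRound(s_6, k_0) = 0x632918

0x632918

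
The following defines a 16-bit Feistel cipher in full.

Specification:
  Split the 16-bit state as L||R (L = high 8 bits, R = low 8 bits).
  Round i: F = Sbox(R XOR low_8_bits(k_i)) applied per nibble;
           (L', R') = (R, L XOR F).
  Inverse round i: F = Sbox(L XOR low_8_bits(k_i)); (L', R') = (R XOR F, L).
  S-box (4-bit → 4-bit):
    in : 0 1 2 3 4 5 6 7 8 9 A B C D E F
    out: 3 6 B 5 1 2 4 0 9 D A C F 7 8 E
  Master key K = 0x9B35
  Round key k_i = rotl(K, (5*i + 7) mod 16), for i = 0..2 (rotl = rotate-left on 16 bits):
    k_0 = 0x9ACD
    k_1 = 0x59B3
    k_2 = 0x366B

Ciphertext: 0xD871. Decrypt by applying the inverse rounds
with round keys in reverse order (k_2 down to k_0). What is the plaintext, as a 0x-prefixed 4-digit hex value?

s_0 = ciphertext = 0xD871
s_1 = InvRound(s_0, k_2) = 0xB4D8
s_2 = InvRound(s_1, k_1) = 0xE8B4
s_3 = InvRound(s_2, k_0) = 0x06E8

0x06E8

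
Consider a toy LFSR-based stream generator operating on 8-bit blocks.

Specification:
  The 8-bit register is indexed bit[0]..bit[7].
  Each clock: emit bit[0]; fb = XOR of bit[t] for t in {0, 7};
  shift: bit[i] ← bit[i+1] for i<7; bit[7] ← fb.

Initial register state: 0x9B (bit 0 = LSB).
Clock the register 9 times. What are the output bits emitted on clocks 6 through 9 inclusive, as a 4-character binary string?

reg_0 = 0x9B
clock 1: out=1, reg = 0x4D
clock 2: out=1, reg = 0xA6
clock 3: out=0, reg = 0xD3
clock 4: out=1, reg = 0x69
clock 5: out=1, reg = 0xB4
clock 6: out=0, reg = 0xDA
clock 7: out=0, reg = 0xED
clock 8: out=1, reg = 0x76
clock 9: out=0, reg = 0x3B

0010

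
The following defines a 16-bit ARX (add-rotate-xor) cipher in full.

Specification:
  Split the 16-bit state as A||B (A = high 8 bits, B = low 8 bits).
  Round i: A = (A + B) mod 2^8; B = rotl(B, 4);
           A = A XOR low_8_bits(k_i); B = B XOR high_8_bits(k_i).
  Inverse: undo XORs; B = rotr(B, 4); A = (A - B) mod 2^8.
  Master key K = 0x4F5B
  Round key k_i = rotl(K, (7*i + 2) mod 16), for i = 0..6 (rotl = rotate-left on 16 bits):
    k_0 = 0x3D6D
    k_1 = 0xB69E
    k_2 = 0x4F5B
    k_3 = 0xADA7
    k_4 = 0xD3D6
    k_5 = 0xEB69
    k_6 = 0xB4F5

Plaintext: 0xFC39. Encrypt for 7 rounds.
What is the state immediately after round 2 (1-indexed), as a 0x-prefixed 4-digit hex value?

s_0 = plaintext = 0xFC39
s_1 = Round(s_0, k_0) = 0x58AE
s_2 = Round(s_1, k_1) = 0x985C
s_3 = Round(s_2, k_2) = 0xAF8A
s_4 = Round(s_3, k_3) = 0x9E05
s_5 = Round(s_4, k_4) = 0x7583
s_6 = Round(s_5, k_5) = 0x91D3
s_7 = Round(s_6, k_6) = 0x9189

0x985C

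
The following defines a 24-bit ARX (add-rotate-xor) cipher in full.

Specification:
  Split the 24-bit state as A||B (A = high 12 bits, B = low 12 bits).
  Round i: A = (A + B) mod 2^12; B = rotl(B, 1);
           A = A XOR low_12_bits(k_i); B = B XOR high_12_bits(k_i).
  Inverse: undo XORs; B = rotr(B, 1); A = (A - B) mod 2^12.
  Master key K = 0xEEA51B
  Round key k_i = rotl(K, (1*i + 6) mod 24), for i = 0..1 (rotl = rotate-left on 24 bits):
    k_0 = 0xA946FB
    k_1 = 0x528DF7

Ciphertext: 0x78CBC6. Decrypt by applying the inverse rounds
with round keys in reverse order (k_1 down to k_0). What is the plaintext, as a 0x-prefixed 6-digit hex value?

0x70EEF1

s_0 = ciphertext = 0x78CBC6
s_1 = InvRound(s_0, k_1) = 0x304777
s_2 = InvRound(s_1, k_0) = 0x70EEF1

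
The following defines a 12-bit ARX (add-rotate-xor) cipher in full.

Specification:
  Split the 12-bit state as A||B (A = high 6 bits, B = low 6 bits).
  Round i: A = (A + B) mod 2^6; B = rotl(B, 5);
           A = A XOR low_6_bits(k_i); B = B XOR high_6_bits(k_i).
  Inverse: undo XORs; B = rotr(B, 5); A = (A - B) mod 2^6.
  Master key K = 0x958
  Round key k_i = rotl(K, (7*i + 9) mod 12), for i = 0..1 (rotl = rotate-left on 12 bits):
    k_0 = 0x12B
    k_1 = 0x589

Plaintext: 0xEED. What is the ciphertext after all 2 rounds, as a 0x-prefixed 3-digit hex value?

s_0 = plaintext = 0xEED
s_1 = Round(s_0, k_0) = 0x0F2
s_2 = Round(s_1, k_1) = 0xF0F

0xF0F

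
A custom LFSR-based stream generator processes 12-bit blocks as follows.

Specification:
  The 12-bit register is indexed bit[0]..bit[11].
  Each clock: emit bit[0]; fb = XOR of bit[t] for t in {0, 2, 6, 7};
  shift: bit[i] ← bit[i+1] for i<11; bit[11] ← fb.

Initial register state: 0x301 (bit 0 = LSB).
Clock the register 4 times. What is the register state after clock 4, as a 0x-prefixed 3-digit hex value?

0xB30

reg_0 = 0x301
clock 1: out=1, reg = 0x980
clock 2: out=0, reg = 0xCC0
clock 3: out=0, reg = 0x660
clock 4: out=0, reg = 0xB30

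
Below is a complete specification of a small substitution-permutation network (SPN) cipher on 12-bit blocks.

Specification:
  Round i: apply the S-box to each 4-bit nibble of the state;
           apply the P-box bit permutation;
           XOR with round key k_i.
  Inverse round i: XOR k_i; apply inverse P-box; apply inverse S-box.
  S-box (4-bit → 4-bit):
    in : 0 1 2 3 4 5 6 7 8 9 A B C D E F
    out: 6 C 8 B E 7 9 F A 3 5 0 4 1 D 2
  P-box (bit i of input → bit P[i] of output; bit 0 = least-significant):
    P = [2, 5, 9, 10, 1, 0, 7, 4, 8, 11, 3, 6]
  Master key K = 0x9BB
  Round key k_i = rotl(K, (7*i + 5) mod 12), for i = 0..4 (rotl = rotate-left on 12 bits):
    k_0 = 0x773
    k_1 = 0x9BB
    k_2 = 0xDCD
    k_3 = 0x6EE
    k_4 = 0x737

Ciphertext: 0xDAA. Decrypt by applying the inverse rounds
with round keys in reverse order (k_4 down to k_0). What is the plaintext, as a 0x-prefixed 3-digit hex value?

0x55F

s_0 = ciphertext = 0xDAA
s_1 = InvRound(s_0, k_4) = 0x04A
s_2 = InvRound(s_1, k_3) = 0xBC7
s_3 = InvRound(s_2, k_2) = 0xCD1
s_4 = InvRound(s_3, k_1) = 0xED8
s_5 = InvRound(s_4, k_0) = 0x55F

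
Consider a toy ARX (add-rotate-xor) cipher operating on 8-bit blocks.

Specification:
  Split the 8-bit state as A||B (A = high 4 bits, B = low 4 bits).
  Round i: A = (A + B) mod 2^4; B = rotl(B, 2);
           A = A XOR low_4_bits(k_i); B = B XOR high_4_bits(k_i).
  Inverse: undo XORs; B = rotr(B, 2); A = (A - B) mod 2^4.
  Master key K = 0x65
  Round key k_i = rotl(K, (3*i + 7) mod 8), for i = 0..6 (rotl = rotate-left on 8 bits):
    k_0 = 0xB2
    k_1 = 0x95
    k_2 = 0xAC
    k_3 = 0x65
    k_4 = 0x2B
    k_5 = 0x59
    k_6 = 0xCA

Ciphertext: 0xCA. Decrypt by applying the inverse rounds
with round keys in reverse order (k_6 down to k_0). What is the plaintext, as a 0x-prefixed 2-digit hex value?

0x5F

s_0 = ciphertext = 0xCA
s_1 = InvRound(s_0, k_6) = 0xD9
s_2 = InvRound(s_1, k_5) = 0x13
s_3 = InvRound(s_2, k_4) = 0x64
s_4 = InvRound(s_3, k_3) = 0xB8
s_5 = InvRound(s_4, k_2) = 0xF8
s_6 = InvRound(s_5, k_1) = 0x64
s_7 = InvRound(s_6, k_0) = 0x5F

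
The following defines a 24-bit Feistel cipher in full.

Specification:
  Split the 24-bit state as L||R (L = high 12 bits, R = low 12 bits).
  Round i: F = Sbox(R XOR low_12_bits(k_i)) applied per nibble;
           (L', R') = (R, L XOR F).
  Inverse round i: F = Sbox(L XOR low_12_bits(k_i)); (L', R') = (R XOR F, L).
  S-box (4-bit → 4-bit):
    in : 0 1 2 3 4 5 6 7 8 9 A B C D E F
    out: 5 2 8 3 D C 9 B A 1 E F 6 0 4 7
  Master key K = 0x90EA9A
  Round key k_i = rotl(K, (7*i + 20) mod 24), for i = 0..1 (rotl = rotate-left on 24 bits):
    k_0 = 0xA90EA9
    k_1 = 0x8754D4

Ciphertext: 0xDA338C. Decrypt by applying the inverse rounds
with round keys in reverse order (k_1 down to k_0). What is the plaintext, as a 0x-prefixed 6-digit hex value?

0xBB7237

s_0 = ciphertext = 0xDA338C
s_1 = InvRound(s_0, k_1) = 0x237DA3
s_2 = InvRound(s_1, k_0) = 0xBB7237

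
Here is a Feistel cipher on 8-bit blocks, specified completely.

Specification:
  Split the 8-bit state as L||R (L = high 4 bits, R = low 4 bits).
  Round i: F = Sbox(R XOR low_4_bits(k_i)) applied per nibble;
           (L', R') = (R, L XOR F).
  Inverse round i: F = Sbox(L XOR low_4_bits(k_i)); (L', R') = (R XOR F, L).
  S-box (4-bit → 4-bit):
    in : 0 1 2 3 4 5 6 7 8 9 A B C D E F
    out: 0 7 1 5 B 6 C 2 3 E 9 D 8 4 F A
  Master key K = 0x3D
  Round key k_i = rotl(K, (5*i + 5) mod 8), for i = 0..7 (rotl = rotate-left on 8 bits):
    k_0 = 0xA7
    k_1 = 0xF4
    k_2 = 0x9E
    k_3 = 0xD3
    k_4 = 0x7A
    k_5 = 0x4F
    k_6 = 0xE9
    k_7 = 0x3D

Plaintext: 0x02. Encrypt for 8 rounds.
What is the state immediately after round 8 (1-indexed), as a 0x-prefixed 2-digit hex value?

0x56

s_0 = plaintext = 0x02
s_1 = Round(s_0, k_0) = 0x26
s_2 = Round(s_1, k_1) = 0x63
s_3 = Round(s_2, k_2) = 0x32
s_4 = Round(s_3, k_3) = 0x24
s_5 = Round(s_4, k_4) = 0x4D
s_6 = Round(s_5, k_5) = 0xD5
s_7 = Round(s_6, k_6) = 0x55
s_8 = Round(s_7, k_7) = 0x56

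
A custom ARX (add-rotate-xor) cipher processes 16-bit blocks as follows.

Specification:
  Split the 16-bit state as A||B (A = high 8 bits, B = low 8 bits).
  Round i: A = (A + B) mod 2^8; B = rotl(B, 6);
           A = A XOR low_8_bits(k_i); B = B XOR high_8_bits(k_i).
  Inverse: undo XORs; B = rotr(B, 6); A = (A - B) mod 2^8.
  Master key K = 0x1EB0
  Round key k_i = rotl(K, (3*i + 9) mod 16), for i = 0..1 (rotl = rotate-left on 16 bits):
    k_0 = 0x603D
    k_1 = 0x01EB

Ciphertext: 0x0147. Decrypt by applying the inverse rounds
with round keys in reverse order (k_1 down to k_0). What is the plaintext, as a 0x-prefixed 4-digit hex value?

s_0 = ciphertext = 0x0147
s_1 = InvRound(s_0, k_1) = 0xD119
s_2 = InvRound(s_1, k_0) = 0x07E5

0x07E5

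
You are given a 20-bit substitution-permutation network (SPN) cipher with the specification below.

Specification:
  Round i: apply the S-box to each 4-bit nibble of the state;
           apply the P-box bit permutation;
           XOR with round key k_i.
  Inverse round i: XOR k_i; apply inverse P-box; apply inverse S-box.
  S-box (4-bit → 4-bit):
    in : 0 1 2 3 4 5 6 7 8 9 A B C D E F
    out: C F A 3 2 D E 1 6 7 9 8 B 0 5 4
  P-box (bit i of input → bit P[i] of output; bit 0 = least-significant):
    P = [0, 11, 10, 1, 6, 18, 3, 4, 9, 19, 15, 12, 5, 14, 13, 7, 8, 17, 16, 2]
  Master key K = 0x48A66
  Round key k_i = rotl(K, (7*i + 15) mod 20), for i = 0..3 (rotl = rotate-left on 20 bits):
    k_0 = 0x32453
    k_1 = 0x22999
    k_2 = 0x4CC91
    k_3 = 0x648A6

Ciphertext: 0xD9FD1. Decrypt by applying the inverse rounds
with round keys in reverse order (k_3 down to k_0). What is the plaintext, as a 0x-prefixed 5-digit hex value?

0x492AF

s_0 = ciphertext = 0xD9FD1
s_1 = InvRound(s_0, k_3) = 0x131A5
s_2 = InvRound(s_1, k_2) = 0x59028
s_3 = InvRound(s_2, k_1) = 0x95023
s_4 = InvRound(s_3, k_0) = 0x492AF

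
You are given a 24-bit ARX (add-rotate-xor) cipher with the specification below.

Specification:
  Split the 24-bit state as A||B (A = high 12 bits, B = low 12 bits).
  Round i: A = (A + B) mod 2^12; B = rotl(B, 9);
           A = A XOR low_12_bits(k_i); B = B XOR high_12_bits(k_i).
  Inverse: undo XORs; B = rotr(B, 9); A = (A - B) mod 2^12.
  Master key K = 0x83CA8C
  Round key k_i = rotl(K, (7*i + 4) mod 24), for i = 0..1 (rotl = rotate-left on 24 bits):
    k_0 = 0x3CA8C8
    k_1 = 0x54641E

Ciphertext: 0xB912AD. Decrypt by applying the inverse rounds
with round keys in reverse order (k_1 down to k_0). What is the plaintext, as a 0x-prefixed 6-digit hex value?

0x46E48E

s_0 = ciphertext = 0xB912AD
s_1 = InvRound(s_0, k_1) = 0x034F5B
s_2 = InvRound(s_1, k_0) = 0x46E48E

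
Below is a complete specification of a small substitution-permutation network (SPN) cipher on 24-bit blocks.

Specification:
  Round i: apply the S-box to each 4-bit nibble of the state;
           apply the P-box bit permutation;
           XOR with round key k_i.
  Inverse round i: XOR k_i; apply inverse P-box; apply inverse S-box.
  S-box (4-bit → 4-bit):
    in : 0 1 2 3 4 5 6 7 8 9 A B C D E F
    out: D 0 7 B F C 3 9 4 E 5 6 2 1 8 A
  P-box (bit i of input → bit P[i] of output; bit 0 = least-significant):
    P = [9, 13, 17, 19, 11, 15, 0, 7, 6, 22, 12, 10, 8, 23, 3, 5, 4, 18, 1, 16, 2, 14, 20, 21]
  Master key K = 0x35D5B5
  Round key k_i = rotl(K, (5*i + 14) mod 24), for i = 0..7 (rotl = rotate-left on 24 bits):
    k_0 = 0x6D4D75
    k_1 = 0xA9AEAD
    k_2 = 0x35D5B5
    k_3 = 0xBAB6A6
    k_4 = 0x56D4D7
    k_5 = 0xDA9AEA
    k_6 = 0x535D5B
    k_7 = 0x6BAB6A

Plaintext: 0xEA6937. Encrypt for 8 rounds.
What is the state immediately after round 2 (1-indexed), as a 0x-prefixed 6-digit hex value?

s_0 = plaintext = 0xEA6937
s_1 = Round(s_0, k_0) = 0x85D2E7
s_2 = Round(s_1, k_1) = 0xF0BD6F
s_3 = Round(s_2, k_2) = 0x9C3DEF
s_4 = Round(s_3, k_3) = 0x06D746
s_5 = Round(s_4, k_4) = 0x627B02
s_6 = Round(s_5, k_5) = 0x9CE15D
s_7 = Round(s_6, k_6) = 0x671FFA
s_8 = Round(s_7, k_7) = 0x286DFE

0xF0BD6F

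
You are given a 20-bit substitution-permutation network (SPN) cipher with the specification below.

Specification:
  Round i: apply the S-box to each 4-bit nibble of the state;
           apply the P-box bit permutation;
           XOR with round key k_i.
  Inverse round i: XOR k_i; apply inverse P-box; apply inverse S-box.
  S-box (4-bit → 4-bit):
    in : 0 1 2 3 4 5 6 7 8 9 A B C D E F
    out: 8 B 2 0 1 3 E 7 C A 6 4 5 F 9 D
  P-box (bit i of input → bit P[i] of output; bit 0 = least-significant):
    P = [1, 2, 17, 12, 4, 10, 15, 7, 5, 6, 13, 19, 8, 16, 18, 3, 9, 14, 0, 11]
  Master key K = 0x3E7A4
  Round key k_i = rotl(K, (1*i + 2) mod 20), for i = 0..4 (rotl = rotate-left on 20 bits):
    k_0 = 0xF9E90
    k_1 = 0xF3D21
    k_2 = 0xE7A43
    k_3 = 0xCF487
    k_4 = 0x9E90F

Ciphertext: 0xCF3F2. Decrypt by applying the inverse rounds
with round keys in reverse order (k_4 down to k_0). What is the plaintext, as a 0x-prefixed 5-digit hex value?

0x3D644

s_0 = ciphertext = 0xCF3F2
s_1 = InvRound(s_0, k_4) = 0xF65E9
s_2 = InvRound(s_1, k_3) = 0x315BD
s_3 = InvRound(s_2, k_2) = 0x1DD15
s_4 = InvRound(s_3, k_1) = 0x2BFCA
s_5 = InvRound(s_4, k_0) = 0x3D644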